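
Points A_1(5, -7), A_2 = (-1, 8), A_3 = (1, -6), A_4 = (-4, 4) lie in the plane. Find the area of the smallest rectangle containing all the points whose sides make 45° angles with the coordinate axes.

In coordinates u = x + y, v = x − y the rectangle is axis-aligned; the map (x,y)→(u,v) scales areas by 2.
u-values: -2, 7, -5, 0; range = 7 − (-5) = 12.
v-values: 12, -9, 7, -8; range = 12 − (-9) = 21.
Area = (12 × 21) / 2 = 126.

126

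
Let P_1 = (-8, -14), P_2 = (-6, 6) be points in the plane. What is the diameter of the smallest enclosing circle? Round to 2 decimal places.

20.10

The smallest circle enclosing two points has them as diameter endpoints.
Centre = midpoint = (-7, -4); r² = |P_1P_2|²/4 = 404/4 = 101.
Diameter = 2r = 2√101 ≈ 20.10.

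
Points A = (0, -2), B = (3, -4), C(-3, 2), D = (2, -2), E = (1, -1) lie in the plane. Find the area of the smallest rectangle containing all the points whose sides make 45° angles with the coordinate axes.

12

In coordinates u = x + y, v = x − y the rectangle is axis-aligned; the map (x,y)→(u,v) scales areas by 2.
u-values: -2, -1, -1, 0, 0; range = 0 − (-2) = 2.
v-values: 2, 7, -5, 4, 2; range = 7 − (-5) = 12.
Area = (2 × 12) / 2 = 12.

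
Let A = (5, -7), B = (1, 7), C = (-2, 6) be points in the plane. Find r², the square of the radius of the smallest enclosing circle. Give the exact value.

28885/529

Side lengths²: AB² = 212, AC² = 218, BC² = 10.
Since AC² = 218 < 212 + 10 = 222, the triangle is acute, so the smallest enclosing circle is the circumcircle.
Circumcentre = (41/23, -8/23), r² = 28885/529.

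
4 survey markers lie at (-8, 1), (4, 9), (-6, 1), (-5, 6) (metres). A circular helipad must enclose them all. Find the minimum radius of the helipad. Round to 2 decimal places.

7.21

The farthest pair is (-8, 1)–(4, 9) with squared distance 208. The circle on this segment as diameter has centre (-2, 5) and r² = 208/4 = 52.
Check (-6, 1): distance² to centre = 32 ≤ 52, so it lies inside.
All remaining points lie in this disk, and no smaller disk contains both endpoints, so this is the minimum enclosing circle.
r = √52 ≈ 7.21.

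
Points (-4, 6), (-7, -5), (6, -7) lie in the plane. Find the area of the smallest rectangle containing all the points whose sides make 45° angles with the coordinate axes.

161

In coordinates u = x + y, v = x − y the rectangle is axis-aligned; the map (x,y)→(u,v) scales areas by 2.
u-values: 2, -12, -1; range = 2 − (-12) = 14.
v-values: -10, -2, 13; range = 13 − (-10) = 23.
Area = (14 × 23) / 2 = 161.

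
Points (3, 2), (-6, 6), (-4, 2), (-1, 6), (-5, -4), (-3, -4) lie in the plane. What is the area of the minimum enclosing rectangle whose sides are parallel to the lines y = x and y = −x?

91

In coordinates u = x + y, v = x − y the rectangle is axis-aligned; the map (x,y)→(u,v) scales areas by 2.
u-values: 5, 0, -2, 5, -9, -7; range = 5 − (-9) = 14.
v-values: 1, -12, -6, -7, -1, 1; range = 1 − (-12) = 13.
Area = (14 × 13) / 2 = 91.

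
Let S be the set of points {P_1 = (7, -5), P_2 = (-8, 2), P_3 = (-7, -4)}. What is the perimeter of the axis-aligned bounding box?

44

Width = max x − min x = 7 − (-8) = 15.
Height = max y − min y = 2 − (-5) = 7.
Perimeter = 2(15 + 7) = 44.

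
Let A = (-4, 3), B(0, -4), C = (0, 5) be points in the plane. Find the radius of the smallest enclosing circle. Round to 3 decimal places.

Side lengths²: AB² = 65, AC² = 20, BC² = 81.
Since BC² = 81 < 65 + 20 = 85, the triangle is acute, so the smallest enclosing circle is the circumcircle.
Circumcentre = (-0.25, 0.5), r² = 20.3125.
r = √(20.3125) ≈ 4.507.

4.507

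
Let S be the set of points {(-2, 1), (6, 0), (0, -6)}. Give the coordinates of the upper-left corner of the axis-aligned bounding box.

x-range [-2, 6], y-range [-6, 1].
The upper-left corner is (-2, 1).

(-2, 1)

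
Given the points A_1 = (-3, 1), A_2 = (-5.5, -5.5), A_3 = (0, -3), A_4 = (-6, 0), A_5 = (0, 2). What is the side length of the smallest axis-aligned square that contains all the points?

7.5

The bounding box has width 6 and height 7.5.
An axis-aligned square enclosing the set must have side ≥ max(width, height).
So the minimum side is max(6, 7.5) = 7.5.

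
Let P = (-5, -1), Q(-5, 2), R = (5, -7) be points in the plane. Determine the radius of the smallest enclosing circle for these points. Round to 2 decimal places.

6.73

Side lengths²: PQ² = 9, PR² = 136, QR² = 181.
Since QR² = 181 ≥ 136 + 9 = 145, the angle opposite QR is not acute, so the smallest enclosing circle has QR as diameter.
Centre = midpoint of QR = (0, -2.5), r² = 181/4 = 45.25.
r = √(45.25) ≈ 6.73.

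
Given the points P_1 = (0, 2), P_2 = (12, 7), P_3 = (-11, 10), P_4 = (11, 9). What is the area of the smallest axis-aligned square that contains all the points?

The bounding box has width 23 and height 8.
An axis-aligned square enclosing the set must have side ≥ max(width, height).
So the minimum side is max(23, 8) = 23.
Area = 23² = 529.

529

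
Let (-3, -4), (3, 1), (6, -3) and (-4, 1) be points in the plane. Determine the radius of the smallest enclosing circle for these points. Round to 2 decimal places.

5.39

The minimum enclosing circle of a finite set is fixed by two of the points (as a diameter) or three (as a circumcircle).
The farthest pair is (6, -3)–(-4, 1) with squared distance 116. The circle on this segment as diameter has centre (1, -1) and r² = 116/4 = 29.
Check (-3, -4): distance² to centre = 25 ≤ 29, so it lies inside.
All remaining points lie in this disk, and no smaller disk contains both endpoints, so this is the minimum enclosing circle.
r = √29 ≈ 5.39.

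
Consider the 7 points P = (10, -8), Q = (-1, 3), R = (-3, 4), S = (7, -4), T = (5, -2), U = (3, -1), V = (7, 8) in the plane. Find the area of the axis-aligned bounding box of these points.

x ranges over [-3, 10], width 13.
y ranges over [-8, 8], height 16.
Area = 13 × 16 = 208.

208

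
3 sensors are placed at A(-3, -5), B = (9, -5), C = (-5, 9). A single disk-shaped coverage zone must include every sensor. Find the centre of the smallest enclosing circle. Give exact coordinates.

Side lengths²: AB² = 144, AC² = 200, BC² = 392.
Since BC² = 392 ≥ 200 + 144 = 344, the angle opposite BC is not acute, so the smallest enclosing circle has BC as diameter.
Centre = midpoint of BC = (2, 2), r² = 392/4 = 98.
Centre = (2, 2).

(2, 2)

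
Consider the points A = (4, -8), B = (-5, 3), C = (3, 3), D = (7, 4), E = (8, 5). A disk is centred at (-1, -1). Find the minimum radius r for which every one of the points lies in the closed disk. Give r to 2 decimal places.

The required radius is the distance from (-1, -1) to the farthest point.
Squared distances: 74, 32, 32, 89, 117.
Maximum is 117, attained at E.
r = √117 ≈ 10.82.

10.82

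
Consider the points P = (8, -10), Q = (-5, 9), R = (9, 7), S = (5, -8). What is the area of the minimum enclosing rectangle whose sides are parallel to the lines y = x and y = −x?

In coordinates u = x + y, v = x − y the rectangle is axis-aligned; the map (x,y)→(u,v) scales areas by 2.
u-values: -2, 4, 16, -3; range = 16 − (-3) = 19.
v-values: 18, -14, 2, 13; range = 18 − (-14) = 32.
Area = (19 × 32) / 2 = 304.

304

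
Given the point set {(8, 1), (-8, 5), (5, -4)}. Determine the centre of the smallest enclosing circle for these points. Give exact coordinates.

(-3/23, 57/23)

Call the three points A, B, C in the order given.
Side lengths²: AB² = 272, AC² = 34, BC² = 250.
Since AB² = 272 < 250 + 34 = 284, the triangle is acute, so the smallest enclosing circle is the circumcircle.
Circumcentre = (-3/23, 57/23), r² = 36125/529.
Centre = (-3/23, 57/23).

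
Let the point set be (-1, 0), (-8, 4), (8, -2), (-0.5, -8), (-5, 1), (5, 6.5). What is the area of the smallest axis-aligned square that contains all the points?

256

The bounding box has width 16 and height 14.5.
An axis-aligned square enclosing the set must have side ≥ max(width, height).
So the minimum side is max(16, 14.5) = 16.
Area = 16² = 256.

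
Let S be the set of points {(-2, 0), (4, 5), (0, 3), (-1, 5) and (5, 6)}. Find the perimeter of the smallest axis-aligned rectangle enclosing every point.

26

Width = max x − min x = 5 − (-2) = 7.
Height = max y − min y = 6 − 0 = 6.
Perimeter = 2(7 + 6) = 26.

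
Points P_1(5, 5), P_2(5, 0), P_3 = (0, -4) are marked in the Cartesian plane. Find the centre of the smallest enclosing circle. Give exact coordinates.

Side lengths²: P_1P_2² = 25, P_1P_3² = 106, P_2P_3² = 41.
Since P_1P_3² = 106 ≥ 41 + 25 = 66, the angle opposite P_1P_3 is not acute, so the smallest enclosing circle has P_1P_3 as diameter.
Centre = midpoint of P_1P_3 = (2.5, 0.5), r² = 106/4 = 26.5.
Centre = (2.5, 0.5).

(2.5, 0.5)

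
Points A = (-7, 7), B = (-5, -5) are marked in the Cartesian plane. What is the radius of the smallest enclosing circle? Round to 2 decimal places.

6.08

The smallest circle enclosing two points has them as diameter endpoints.
Centre = midpoint = (-6, 1); r² = |AB|²/4 = 148/4 = 37.
r = √37 ≈ 6.08.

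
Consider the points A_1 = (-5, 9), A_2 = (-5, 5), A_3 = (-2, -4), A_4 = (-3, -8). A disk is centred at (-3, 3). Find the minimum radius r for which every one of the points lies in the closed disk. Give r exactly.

The required radius is the distance from (-3, 3) to the farthest point.
Squared distances: 40, 8, 50, 121.
Maximum is 121, attained at A_4.
r = √121 = 11.

11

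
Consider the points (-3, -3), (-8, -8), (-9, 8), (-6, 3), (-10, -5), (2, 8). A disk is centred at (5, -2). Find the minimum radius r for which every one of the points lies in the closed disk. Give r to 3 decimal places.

The required radius is the distance from (5, -2) to the farthest point.
Squared distances: 65, 205, 296, 146, 234, 109.
Maximum is 296, attained at (-9, 8).
r = √296 ≈ 17.205.

17.205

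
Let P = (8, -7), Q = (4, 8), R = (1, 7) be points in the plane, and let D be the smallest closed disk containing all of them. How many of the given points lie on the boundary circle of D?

3

Side lengths²: PQ² = 241, PR² = 245, QR² = 10.
Since PR² = 245 < 241 + 10 = 251, the triangle is acute, so the smallest enclosing circle is the circumcircle.
Circumcentre = (69/14, 3/14), r² = 6025/98.
The points at distance exactly r from the centre are P, Q, R — 3 points.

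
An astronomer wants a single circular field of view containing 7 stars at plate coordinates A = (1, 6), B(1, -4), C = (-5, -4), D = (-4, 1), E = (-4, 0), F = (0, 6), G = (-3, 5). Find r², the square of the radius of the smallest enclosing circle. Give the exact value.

34

By Welzl's lemma the MEC is supported by two points (diametrically opposite) or three points (on a circumcircle).
The farthest pair is A–C with squared distance 136. The circle on this segment as diameter has centre (-2, 1) and r² = 136/4 = 34.
Check B: distance² to centre = 34 ≤ 34, so it lies inside.
All remaining points lie in this disk, and no smaller disk contains both endpoints, so this is the minimum enclosing circle.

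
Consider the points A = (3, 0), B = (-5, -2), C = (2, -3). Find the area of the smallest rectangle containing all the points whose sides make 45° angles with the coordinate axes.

In coordinates u = x + y, v = x − y the rectangle is axis-aligned; the map (x,y)→(u,v) scales areas by 2.
u-values: 3, -7, -1; range = 3 − (-7) = 10.
v-values: 3, -3, 5; range = 5 − (-3) = 8.
Area = (10 × 8) / 2 = 40.

40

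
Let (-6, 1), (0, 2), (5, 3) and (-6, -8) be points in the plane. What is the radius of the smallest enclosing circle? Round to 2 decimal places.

By Welzl's lemma the MEC is supported by two points (diametrically opposite) or three points (on a circumcircle).
The farthest pair is (5, 3)–(-6, -8) with squared distance 242. The circle on this segment as diameter has centre (-0.5, -2.5) and r² = 242/4 = 60.5.
Check (-6, 1): distance² to centre = 42.5 ≤ 60.5, so it lies inside.
All remaining points lie in this disk, and no smaller disk contains both endpoints, so this is the minimum enclosing circle.
r = √(60.5) ≈ 7.78.

7.78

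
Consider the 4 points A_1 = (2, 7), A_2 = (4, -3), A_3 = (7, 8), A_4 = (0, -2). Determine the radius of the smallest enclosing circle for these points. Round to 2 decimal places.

The minimum enclosing circle of a finite set is fixed by two of the points (as a diameter) or three (as a circumcircle).
The farthest pair is A_3–A_4 with squared distance 149. The circle on this segment as diameter has centre (3.5, 3) and r² = 149/4 = 37.25.
Check A_1: distance² to centre = 18.25 ≤ 37.25, so it lies inside.
All remaining points lie in this disk, and no smaller disk contains both endpoints, so this is the minimum enclosing circle.
r = √(37.25) ≈ 6.10.

6.10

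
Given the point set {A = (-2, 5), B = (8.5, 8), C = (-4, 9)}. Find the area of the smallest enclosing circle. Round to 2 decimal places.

123.50

Side lengths²: AB² = 119.25, AC² = 20, BC² = 157.25.
Since BC² = 157.25 ≥ 119.25 + 20 = 139.25, the angle opposite BC is not acute, so the smallest enclosing circle has BC as diameter.
Centre = midpoint of BC = (2.25, 8.5), r² = 157.25/4 = 39.3125.
Area = π·r² = π·39.3125 ≈ 123.50.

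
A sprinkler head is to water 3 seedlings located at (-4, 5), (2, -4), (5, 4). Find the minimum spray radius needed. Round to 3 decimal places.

5.579

Call the three points A, B, C in the order given.
Side lengths²: AB² = 117, AC² = 82, BC² = 73.
Since AB² = 117 < 82 + 73 = 155, the triangle is acute, so the smallest enclosing circle is the circumcircle.
Circumcentre = (0.14, 1.26), r² = 31.1272.
r = √(31.1272) ≈ 5.579.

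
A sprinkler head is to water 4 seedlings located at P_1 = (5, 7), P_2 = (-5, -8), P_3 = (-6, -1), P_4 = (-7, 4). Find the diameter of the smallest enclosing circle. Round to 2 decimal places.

The minimum enclosing circle of a finite set is fixed by two of the points (as a diameter) or three (as a circumcircle).
The farthest pair is P_1–P_2 with squared distance 325. The circle on this segment as diameter has centre (0, -0.5) and r² = 325/4 = 81.25.
Check P_3: distance² to centre = 36.25 ≤ 81.25, so it lies inside.
All remaining points lie in this disk, and no smaller disk contains both endpoints, so this is the minimum enclosing circle.
Diameter = 2r = 2√(81.25) ≈ 18.03.

18.03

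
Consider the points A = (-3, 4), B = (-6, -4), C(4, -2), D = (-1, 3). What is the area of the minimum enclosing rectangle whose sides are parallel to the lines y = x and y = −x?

In coordinates u = x + y, v = x − y the rectangle is axis-aligned; the map (x,y)→(u,v) scales areas by 2.
u-values: 1, -10, 2, 2; range = 2 − (-10) = 12.
v-values: -7, -2, 6, -4; range = 6 − (-7) = 13.
Area = (12 × 13) / 2 = 78.

78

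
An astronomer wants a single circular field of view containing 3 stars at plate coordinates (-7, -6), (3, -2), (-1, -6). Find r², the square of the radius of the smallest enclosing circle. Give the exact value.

Call the three points A, B, C in the order given.
Side lengths²: AB² = 116, AC² = 36, BC² = 32.
Since AB² = 116 ≥ 36 + 32 = 68, the angle opposite AB is not acute, so the smallest enclosing circle has AB as diameter.
Centre = midpoint of AB = (-2, -4), r² = 116/4 = 29.

29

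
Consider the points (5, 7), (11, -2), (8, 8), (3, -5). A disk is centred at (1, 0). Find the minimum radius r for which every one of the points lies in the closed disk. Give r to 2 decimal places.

10.63

The required radius is the distance from (1, 0) to the farthest point.
Squared distances: 65, 104, 113, 29.
Maximum is 113, attained at (8, 8).
r = √113 ≈ 10.63.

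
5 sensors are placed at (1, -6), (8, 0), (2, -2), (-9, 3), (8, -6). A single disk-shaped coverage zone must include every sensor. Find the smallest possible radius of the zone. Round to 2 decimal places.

By Welzl's lemma the MEC is supported by two points (diametrically opposite) or three points (on a circumcircle).
The farthest pair is (-9, 3)–(8, -6) with squared distance 370. The circle on this segment as diameter has centre (-0.5, -1.5) and r² = 370/4 = 92.5.
Check (1, -6): distance² to centre = 22.5 ≤ 92.5, so it lies inside.
All remaining points lie in this disk, and no smaller disk contains both endpoints, so this is the minimum enclosing circle.
r = √(92.5) ≈ 9.62.

9.62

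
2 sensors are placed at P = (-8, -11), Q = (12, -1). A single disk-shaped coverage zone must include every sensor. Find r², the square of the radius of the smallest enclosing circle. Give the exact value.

125

The smallest circle enclosing two points has them as diameter endpoints.
Centre = midpoint = (2, -6); r² = |PQ|²/4 = 500/4 = 125.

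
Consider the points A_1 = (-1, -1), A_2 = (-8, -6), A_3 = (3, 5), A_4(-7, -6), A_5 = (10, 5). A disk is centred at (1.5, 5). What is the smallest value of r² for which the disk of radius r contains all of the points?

211.25

The required radius is the distance from (1.5, 5) to the farthest point.
Squared distances: 42.25, 211.25, 2.25, 193.25, 72.25.
Maximum is 211.25, attained at A_2.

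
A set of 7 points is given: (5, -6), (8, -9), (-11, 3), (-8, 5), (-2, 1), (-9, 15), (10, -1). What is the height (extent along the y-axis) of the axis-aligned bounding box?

24

max y = 15, min y = -9, so height = 24.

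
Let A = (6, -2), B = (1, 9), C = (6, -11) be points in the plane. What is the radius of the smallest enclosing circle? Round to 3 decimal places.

10.308

Side lengths²: AB² = 146, AC² = 81, BC² = 425.
Since BC² = 425 ≥ 146 + 81 = 227, the angle opposite BC is not acute, so the smallest enclosing circle has BC as diameter.
Centre = midpoint of BC = (3.5, -1), r² = 425/4 = 106.25.
r = √(106.25) ≈ 10.308.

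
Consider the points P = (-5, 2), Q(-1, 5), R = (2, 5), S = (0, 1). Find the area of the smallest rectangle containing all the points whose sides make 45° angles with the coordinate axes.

In coordinates u = x + y, v = x − y the rectangle is axis-aligned; the map (x,y)→(u,v) scales areas by 2.
u-values: -3, 4, 7, 1; range = 7 − (-3) = 10.
v-values: -7, -6, -3, -1; range = -1 − (-7) = 6.
Area = (10 × 6) / 2 = 30.

30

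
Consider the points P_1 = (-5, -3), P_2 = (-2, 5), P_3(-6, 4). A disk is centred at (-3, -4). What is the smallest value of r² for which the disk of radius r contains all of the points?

The required radius is the distance from (-3, -4) to the farthest point.
Squared distances: 5, 82, 73.
Maximum is 82, attained at P_2.

82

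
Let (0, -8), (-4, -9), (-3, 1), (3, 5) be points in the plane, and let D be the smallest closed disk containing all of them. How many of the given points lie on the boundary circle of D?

2

By Welzl's lemma the MEC is supported by two points (diametrically opposite) or three points (on a circumcircle).
The farthest pair is (-4, -9)–(3, 5) with squared distance 245. The circle on this segment as diameter has centre (-0.5, -2) and r² = 245/4 = 61.25.
Check (0, -8): distance² to centre = 36.25 ≤ 61.25, so it lies inside.
All remaining points lie in this disk, and no smaller disk contains both endpoints, so this is the minimum enclosing circle.
The points at distance exactly r from the centre are (-4, -9), (3, 5) — 2 points.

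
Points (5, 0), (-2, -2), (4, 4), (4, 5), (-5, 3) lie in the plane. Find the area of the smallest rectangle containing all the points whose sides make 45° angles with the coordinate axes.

84.5

In coordinates u = x + y, v = x − y the rectangle is axis-aligned; the map (x,y)→(u,v) scales areas by 2.
u-values: 5, -4, 8, 9, -2; range = 9 − (-4) = 13.
v-values: 5, 0, 0, -1, -8; range = 5 − (-8) = 13.
Area = (13 × 13) / 2 = 84.5.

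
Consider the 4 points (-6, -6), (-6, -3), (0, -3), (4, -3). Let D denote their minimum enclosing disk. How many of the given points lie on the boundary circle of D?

3

A smallest enclosing disk is always determined by at most three of the input points on its boundary.
The farthest pair is (-6, -6)–(4, -3) with squared distance 109. The circle on this segment as diameter has centre (-1, -4.5) and r² = 109/4 = 27.25.
Check (-6, -3): distance² to centre = 27.25 ≤ 27.25, so it lies inside.
All remaining points lie in this disk, and no smaller disk contains both endpoints, so this is the minimum enclosing circle.
The points at distance exactly r from the centre are (-6, -6), (-6, -3), (4, -3) — 3 points.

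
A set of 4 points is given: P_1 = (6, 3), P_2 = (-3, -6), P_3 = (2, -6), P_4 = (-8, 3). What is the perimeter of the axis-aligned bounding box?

46

Width = max x − min x = 6 − (-8) = 14.
Height = max y − min y = 3 − (-6) = 9.
Perimeter = 2(14 + 9) = 46.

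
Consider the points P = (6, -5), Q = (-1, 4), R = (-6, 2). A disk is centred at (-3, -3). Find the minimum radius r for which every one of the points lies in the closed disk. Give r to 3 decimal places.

The required radius is the distance from (-3, -3) to the farthest point.
Squared distances: 85, 53, 34.
Maximum is 85, attained at P.
r = √85 ≈ 9.220.

9.220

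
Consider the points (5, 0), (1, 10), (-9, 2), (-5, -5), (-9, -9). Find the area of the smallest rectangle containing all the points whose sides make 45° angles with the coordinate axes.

232

In coordinates u = x + y, v = x − y the rectangle is axis-aligned; the map (x,y)→(u,v) scales areas by 2.
u-values: 5, 11, -7, -10, -18; range = 11 − (-18) = 29.
v-values: 5, -9, -11, 0, 0; range = 5 − (-11) = 16.
Area = (29 × 16) / 2 = 232.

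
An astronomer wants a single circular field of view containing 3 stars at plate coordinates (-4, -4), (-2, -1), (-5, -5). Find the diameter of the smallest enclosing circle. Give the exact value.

Call the three points A, B, C in the order given.
Side lengths²: AB² = 13, AC² = 2, BC² = 25.
Since BC² = 25 ≥ 13 + 2 = 15, the angle opposite BC is not acute, so the smallest enclosing circle has BC as diameter.
Centre = midpoint of BC = (-3.5, -3), r² = 25/4 = 6.25.
Diameter = 2r = 2√(6.25) = 5.

5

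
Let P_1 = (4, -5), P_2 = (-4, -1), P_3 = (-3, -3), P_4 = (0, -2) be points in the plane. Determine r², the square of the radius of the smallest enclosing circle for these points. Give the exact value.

By Welzl's lemma the MEC is supported by two points (diametrically opposite) or three points (on a circumcircle).
The farthest pair is P_1–P_2 with squared distance 80. The circle on this segment as diameter has centre (0, -3) and r² = 80/4 = 20.
Check P_3: distance² to centre = 9 ≤ 20, so it lies inside.
All remaining points lie in this disk, and no smaller disk contains both endpoints, so this is the minimum enclosing circle.

20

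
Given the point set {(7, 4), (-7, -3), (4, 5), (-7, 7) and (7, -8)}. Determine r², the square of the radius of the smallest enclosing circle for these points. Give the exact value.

105.25

The minimum enclosing circle of a finite set is fixed by two of the points (as a diameter) or three (as a circumcircle).
The farthest pair is (-7, 7)–(7, -8) with squared distance 421. The circle on this segment as diameter has centre (0, -0.5) and r² = 421/4 = 105.25.
Check (7, 4): distance² to centre = 69.25 ≤ 105.25, so it lies inside.
All remaining points lie in this disk, and no smaller disk contains both endpoints, so this is the minimum enclosing circle.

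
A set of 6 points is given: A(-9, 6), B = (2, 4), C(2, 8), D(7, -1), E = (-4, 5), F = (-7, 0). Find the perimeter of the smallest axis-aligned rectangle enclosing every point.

Width = max x − min x = 7 − (-9) = 16.
Height = max y − min y = 8 − (-1) = 9.
Perimeter = 2(16 + 9) = 50.

50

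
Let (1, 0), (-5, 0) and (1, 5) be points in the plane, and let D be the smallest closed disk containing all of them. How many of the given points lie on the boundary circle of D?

Call the three points A, B, C in the order given.
Side lengths²: AB² = 36, AC² = 25, BC² = 61.
Since BC² = 61 ≥ 36 + 25 = 61, the angle opposite BC is not acute, so the smallest enclosing circle has BC as diameter.
Centre = midpoint of BC = (-2, 2.5), r² = 61/4 = 15.25.
The points at distance exactly r from the centre are (1, 0), (-5, 0), (1, 5) — 3 points.

3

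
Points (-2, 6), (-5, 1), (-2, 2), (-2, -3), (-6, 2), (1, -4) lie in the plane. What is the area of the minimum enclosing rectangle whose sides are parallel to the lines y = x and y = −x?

58.5

In coordinates u = x + y, v = x − y the rectangle is axis-aligned; the map (x,y)→(u,v) scales areas by 2.
u-values: 4, -4, 0, -5, -4, -3; range = 4 − (-5) = 9.
v-values: -8, -6, -4, 1, -8, 5; range = 5 − (-8) = 13.
Area = (9 × 13) / 2 = 58.5.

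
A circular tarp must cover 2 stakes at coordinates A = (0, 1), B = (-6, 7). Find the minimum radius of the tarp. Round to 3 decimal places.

The smallest circle enclosing two points has them as diameter endpoints.
Centre = midpoint = (-3, 4); r² = |AB|²/4 = 72/4 = 18.
r = √18 ≈ 4.243.

4.243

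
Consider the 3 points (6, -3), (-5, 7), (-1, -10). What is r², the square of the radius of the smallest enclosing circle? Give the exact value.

67405/882

Call the three points A, B, C in the order given.
Side lengths²: AB² = 221, AC² = 98, BC² = 305.
Since BC² = 305 < 221 + 98 = 319, the triangle is acute, so the smallest enclosing circle is the circumcircle.
Circumcentre = (-109/42, -59/42), r² = 67405/882.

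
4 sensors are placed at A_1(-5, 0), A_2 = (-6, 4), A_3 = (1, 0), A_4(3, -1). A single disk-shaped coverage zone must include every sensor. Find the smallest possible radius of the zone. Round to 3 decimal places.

5.148

By Welzl's lemma the MEC is supported by two points (diametrically opposite) or three points (on a circumcircle).
The farthest pair is A_2–A_4 with squared distance 106. The circle on this segment as diameter has centre (-1.5, 1.5) and r² = 106/4 = 26.5.
Check A_1: distance² to centre = 14.5 ≤ 26.5, so it lies inside.
All remaining points lie in this disk, and no smaller disk contains both endpoints, so this is the minimum enclosing circle.
r = √(26.5) ≈ 5.148.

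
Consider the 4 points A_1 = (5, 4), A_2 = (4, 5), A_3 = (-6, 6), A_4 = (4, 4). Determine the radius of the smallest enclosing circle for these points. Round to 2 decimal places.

5.59

The farthest pair is A_1–A_3 with squared distance 125. The circle on this segment as diameter has centre (-0.5, 5) and r² = 125/4 = 31.25.
Check A_2: distance² to centre = 20.25 ≤ 31.25, so it lies inside.
All remaining points lie in this disk, and no smaller disk contains both endpoints, so this is the minimum enclosing circle.
r = √(31.25) ≈ 5.59.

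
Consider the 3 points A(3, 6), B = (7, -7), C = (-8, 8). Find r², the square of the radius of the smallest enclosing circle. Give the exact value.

112.5

Side lengths²: AB² = 185, AC² = 125, BC² = 450.
Since BC² = 450 ≥ 185 + 125 = 310, the angle opposite BC is not acute, so the smallest enclosing circle has BC as diameter.
Centre = midpoint of BC = (-0.5, 0.5), r² = 450/4 = 112.5.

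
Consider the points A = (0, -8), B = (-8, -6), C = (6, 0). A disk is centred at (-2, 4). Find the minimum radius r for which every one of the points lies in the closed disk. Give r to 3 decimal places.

The required radius is the distance from (-2, 4) to the farthest point.
Squared distances: 148, 136, 80.
Maximum is 148, attained at A.
r = √148 ≈ 12.166.

12.166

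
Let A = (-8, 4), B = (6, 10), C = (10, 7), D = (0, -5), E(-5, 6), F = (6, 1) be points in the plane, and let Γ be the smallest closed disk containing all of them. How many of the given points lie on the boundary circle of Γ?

A smallest enclosing disk is always determined by at most three of the input points on its boundary.
The minimum enclosing circle is determined by three boundary points: A, C, D.
Their circumcentre is (38/31, 257/62) with r² = 327265/3844.
The farthest remaining point B is at distance² 219385/3844 ≤ 327265/3844.
The points at distance exactly r from the centre are A, C, D — 3 points.

3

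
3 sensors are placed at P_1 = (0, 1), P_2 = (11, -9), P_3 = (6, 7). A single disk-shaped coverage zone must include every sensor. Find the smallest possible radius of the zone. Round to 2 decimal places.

Side lengths²: P_1P_2² = 221, P_1P_3² = 72, P_2P_3² = 281.
Since P_2P_3² = 281 < 221 + 72 = 293, the triangle is acute, so the smallest enclosing circle is the circumcircle.
Circumcentre = (341/42, -47/42), r² = 62101/882.
r = √(62101/882) ≈ 8.39.

8.39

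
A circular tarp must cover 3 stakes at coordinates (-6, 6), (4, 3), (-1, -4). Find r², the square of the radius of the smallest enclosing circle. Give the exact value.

Call the three points A, B, C in the order given.
Side lengths²: AB² = 109, AC² = 125, BC² = 74.
Since AC² = 125 < 109 + 74 = 183, the triangle is acute, so the smallest enclosing circle is the circumcircle.
Circumcentre = (-61/34, 63/34), r² = 20165/578.

20165/578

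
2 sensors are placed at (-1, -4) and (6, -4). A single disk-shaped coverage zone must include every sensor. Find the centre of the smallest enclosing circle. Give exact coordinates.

(2.5, -4)

The smallest circle enclosing two points has them as diameter endpoints.
Centre = midpoint = (2.5, -4); r² = |(-1, -4)−(6, -4)|²/4 = 49/4 = 12.25.
Centre = (2.5, -4).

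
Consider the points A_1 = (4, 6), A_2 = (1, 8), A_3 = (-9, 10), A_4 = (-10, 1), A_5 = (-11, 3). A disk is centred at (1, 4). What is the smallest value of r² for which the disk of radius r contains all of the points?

The required radius is the distance from (1, 4) to the farthest point.
Squared distances: 13, 16, 136, 130, 145.
Maximum is 145, attained at A_5.

145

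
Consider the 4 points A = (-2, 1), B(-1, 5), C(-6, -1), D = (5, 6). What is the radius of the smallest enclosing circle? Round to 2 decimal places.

6.52

The farthest pair is C–D with squared distance 170. The circle on this segment as diameter has centre (-0.5, 2.5) and r² = 170/4 = 42.5.
Check A: distance² to centre = 4.5 ≤ 42.5, so it lies inside.
All remaining points lie in this disk, and no smaller disk contains both endpoints, so this is the minimum enclosing circle.
r = √(42.5) ≈ 6.52.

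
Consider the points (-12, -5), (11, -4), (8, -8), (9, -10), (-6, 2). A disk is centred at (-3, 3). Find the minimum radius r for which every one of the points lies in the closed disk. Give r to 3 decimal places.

The required radius is the distance from (-3, 3) to the farthest point.
Squared distances: 145, 245, 242, 313, 10.
Maximum is 313, attained at (9, -10).
r = √313 ≈ 17.692.

17.692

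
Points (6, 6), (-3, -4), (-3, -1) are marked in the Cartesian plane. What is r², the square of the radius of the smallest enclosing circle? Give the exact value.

Call the three points A, B, C in the order given.
Side lengths²: AB² = 181, AC² = 130, BC² = 9.
Since AB² = 181 ≥ 130 + 9 = 139, the angle opposite AB is not acute, so the smallest enclosing circle has AB as diameter.
Centre = midpoint of AB = (1.5, 1), r² = 181/4 = 45.25.

45.25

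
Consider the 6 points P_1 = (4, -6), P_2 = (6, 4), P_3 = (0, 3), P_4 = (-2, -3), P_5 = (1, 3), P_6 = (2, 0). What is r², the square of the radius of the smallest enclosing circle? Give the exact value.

The minimum enclosing circle of a finite set is fixed by two of the points (as a diameter) or three (as a circumcircle).
The minimum enclosing circle is determined by three boundary points: P_1, P_2, P_4.
Their circumcentre is (65/22, -13/22) with r² = 7345/242.
The farthest remaining point P_3 is at distance² 5233/242 ≤ 7345/242.

7345/242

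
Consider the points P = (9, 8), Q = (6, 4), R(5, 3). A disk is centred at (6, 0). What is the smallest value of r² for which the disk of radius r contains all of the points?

73

The required radius is the distance from (6, 0) to the farthest point.
Squared distances: 73, 16, 10.
Maximum is 73, attained at P.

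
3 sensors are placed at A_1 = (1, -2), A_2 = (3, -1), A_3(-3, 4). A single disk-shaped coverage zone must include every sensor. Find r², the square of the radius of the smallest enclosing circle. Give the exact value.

Side lengths²: A_1A_2² = 5, A_1A_3² = 52, A_2A_3² = 61.
Since A_2A_3² = 61 ≥ 52 + 5 = 57, the angle opposite A_2A_3 is not acute, so the smallest enclosing circle has A_2A_3 as diameter.
Centre = midpoint of A_2A_3 = (0, 1.5), r² = 61/4 = 15.25.

15.25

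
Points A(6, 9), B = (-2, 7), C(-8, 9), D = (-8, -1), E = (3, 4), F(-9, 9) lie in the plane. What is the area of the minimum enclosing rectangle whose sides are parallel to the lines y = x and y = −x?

204

In coordinates u = x + y, v = x − y the rectangle is axis-aligned; the map (x,y)→(u,v) scales areas by 2.
u-values: 15, 5, 1, -9, 7, 0; range = 15 − (-9) = 24.
v-values: -3, -9, -17, -7, -1, -18; range = -1 − (-18) = 17.
Area = (24 × 17) / 2 = 204.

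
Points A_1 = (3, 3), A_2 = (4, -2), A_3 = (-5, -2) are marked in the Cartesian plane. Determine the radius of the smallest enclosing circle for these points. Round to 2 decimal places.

4.81

Side lengths²: A_1A_2² = 26, A_1A_3² = 89, A_2A_3² = 81.
Since A_1A_3² = 89 < 81 + 26 = 107, the triangle is acute, so the smallest enclosing circle is the circumcircle.
Circumcentre = (-0.5, -0.3), r² = 23.14.
r = √(23.14) ≈ 4.81.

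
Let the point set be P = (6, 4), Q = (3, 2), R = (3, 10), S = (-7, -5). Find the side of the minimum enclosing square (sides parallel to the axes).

15

The bounding box has width 13 and height 15.
An axis-aligned square enclosing the set must have side ≥ max(width, height).
So the minimum side is max(13, 15) = 15.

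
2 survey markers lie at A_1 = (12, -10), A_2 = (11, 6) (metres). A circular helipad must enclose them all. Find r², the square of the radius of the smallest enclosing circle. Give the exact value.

The smallest circle enclosing two points has them as diameter endpoints.
Centre = midpoint = (11.5, -2); r² = |A_1A_2|²/4 = 257/4 = 64.25.

64.25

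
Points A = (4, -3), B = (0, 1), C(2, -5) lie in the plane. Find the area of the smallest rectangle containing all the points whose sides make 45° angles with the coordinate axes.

16

In coordinates u = x + y, v = x − y the rectangle is axis-aligned; the map (x,y)→(u,v) scales areas by 2.
u-values: 1, 1, -3; range = 1 − (-3) = 4.
v-values: 7, -1, 7; range = 7 − (-1) = 8.
Area = (4 × 8) / 2 = 16.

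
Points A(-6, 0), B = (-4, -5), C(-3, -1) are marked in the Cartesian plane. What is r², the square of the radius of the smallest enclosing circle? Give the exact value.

7.25

Side lengths²: AB² = 29, AC² = 10, BC² = 17.
Since AB² = 29 ≥ 17 + 10 = 27, the angle opposite AB is not acute, so the smallest enclosing circle has AB as diameter.
Centre = midpoint of AB = (-5, -2.5), r² = 29/4 = 7.25.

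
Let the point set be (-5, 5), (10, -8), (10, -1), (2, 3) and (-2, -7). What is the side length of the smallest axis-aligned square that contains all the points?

15

The bounding box has width 15 and height 13.
An axis-aligned square enclosing the set must have side ≥ max(width, height).
So the minimum side is max(15, 13) = 15.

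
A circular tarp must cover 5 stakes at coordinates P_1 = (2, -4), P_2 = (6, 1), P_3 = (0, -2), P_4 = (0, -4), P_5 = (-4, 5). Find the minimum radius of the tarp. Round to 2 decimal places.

5.65

The minimum enclosing circle is determined by three boundary points: P_1, P_2, P_5.
Their circumcentre is (4/11, 31/22) with r² = 15457/484.
The farthest remaining point P_4 is at distance² 14225/484 ≤ 15457/484.
r = √(15457/484) ≈ 5.65.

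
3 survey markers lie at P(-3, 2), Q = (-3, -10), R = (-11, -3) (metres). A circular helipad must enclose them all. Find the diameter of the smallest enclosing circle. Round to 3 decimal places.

12.536

Side lengths²: PQ² = 144, PR² = 89, QR² = 113.
Since PQ² = 144 < 113 + 89 = 202, the triangle is acute, so the smallest enclosing circle is the circumcircle.
Circumcentre = (-4.8125, -4), r² = 39.28515625.
Diameter = 2r = 2√(39.28515625) ≈ 12.536.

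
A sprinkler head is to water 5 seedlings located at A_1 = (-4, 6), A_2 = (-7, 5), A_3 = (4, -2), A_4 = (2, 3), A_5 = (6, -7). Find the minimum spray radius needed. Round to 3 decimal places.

8.846

The minimum enclosing circle of a finite set is fixed by two of the points (as a diameter) or three (as a circumcircle).
The farthest pair is A_2–A_5 with squared distance 313. The circle on this segment as diameter has centre (-0.5, -1) and r² = 313/4 = 78.25.
Check A_1: distance² to centre = 61.25 ≤ 78.25, so it lies inside.
All remaining points lie in this disk, and no smaller disk contains both endpoints, so this is the minimum enclosing circle.
r = √(78.25) ≈ 8.846.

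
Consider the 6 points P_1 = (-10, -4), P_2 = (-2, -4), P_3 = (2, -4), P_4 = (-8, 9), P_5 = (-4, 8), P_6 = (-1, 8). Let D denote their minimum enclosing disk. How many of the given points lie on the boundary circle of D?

3

The minimum enclosing circle of a finite set is fixed by two of the points (as a diameter) or three (as a circumcircle).
The minimum enclosing circle is determined by three boundary points: P_1, P_3, P_4.
Their circumcentre is (-4, 45/26) with r² = 46537/676.
The farthest remaining point P_6 is at distance² 32653/676 ≤ 46537/676.
The points at distance exactly r from the centre are P_1, P_3, P_4 — 3 points.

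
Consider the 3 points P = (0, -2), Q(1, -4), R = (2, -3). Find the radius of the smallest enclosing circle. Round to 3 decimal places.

Side lengths²: PQ² = 5, PR² = 5, QR² = 2.
Since PR² = 5 < 5 + 2 = 7, the triangle is acute, so the smallest enclosing circle is the circumcircle.
Circumcentre = (5/6, -17/6), r² = 25/18.
r = √(25/18) ≈ 1.179.

1.179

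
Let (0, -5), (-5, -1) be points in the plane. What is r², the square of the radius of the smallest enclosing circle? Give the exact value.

10.25

The smallest circle enclosing two points has them as diameter endpoints.
Centre = midpoint = (-2.5, -3); r² = |(0, -5)−(-5, -1)|²/4 = 41/4 = 10.25.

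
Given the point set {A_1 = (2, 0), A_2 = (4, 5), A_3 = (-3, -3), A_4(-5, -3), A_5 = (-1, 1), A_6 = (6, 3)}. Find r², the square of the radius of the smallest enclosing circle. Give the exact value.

The minimum enclosing circle of a finite set is fixed by two of the points (as a diameter) or three (as a circumcircle).
The farthest pair is A_4–A_6 with squared distance 157. The circle on this segment as diameter has centre (0.5, 0) and r² = 157/4 = 39.25.
Check A_1: distance² to centre = 2.25 ≤ 39.25, so it lies inside.
All remaining points lie in this disk, and no smaller disk contains both endpoints, so this is the minimum enclosing circle.

39.25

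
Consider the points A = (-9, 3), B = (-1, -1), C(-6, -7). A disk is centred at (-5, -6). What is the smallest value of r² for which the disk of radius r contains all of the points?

The required radius is the distance from (-5, -6) to the farthest point.
Squared distances: 97, 41, 2.
Maximum is 97, attained at A.

97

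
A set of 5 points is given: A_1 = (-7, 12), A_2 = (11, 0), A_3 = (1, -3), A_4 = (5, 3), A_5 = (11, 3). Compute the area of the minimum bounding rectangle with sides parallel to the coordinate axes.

x ranges over [-7, 11], width 18.
y ranges over [-3, 12], height 15.
Area = 18 × 15 = 270.

270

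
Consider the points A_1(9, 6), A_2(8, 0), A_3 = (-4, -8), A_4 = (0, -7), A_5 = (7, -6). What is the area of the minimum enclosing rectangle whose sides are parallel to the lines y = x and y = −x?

In coordinates u = x + y, v = x − y the rectangle is axis-aligned; the map (x,y)→(u,v) scales areas by 2.
u-values: 15, 8, -12, -7, 1; range = 15 − (-12) = 27.
v-values: 3, 8, 4, 7, 13; range = 13 − 3 = 10.
Area = (27 × 10) / 2 = 135.

135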